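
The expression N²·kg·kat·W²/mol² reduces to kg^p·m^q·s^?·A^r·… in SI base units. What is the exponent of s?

-11

N = kg·m/s² = kg·m·s⁻² (force = mass × acceleration).
So N² = kg²·m²·s⁻⁴.
kat = mol/s = s⁻¹·mol (catalytic activity).
W = J/s (power = energy per time),
    = kg·m²·s⁻³.
So W² = kg²·m⁴·s⁻⁶.
Combining: N²·kg·kat·W²·mol⁻² = (kg²·m²·s⁻⁴) · kg · (s⁻¹·mol) · (kg²·m⁴·s⁻⁶) · mol⁻² = kg⁵·m⁶·s⁻¹¹·mol⁻¹.
The exponent of s is -11.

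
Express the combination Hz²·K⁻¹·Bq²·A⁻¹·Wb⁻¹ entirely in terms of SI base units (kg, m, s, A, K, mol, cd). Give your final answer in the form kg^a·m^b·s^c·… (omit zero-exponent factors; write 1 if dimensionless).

Hz = s⁻¹.
So Hz² = s⁻².
Bq = s⁻¹.
So Bq² = s⁻².
Wb = kg·m²·s⁻²·A⁻¹.
So Wb⁻¹ = kg⁻¹·m⁻²·s²·A.
Combining: Hz²·K⁻¹·Bq²·A⁻¹·Wb⁻¹ = s⁻² · K⁻¹ · s⁻² · A⁻¹ · (kg⁻¹·m⁻²·s²·A) = kg⁻¹·m⁻²·s⁻²·K⁻¹.

kg⁻¹·m⁻²·s⁻²·K⁻¹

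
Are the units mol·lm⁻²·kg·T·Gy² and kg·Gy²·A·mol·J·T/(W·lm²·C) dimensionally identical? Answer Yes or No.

Left side:
  lm = cd.
  So lm⁻² = cd⁻².
  T = kg·s⁻²·A⁻¹.
  Gy = m²·s⁻².
  So Gy² = m⁴·s⁻⁴.
  Combining: mol·lm⁻²·kg·T·Gy² = mol · cd⁻² · kg · (kg·s⁻²·A⁻¹) · (m⁴·s⁻⁴) = kg²·m⁴·s⁻⁶·A⁻¹·mol·cd⁻².
Right side:
  Gy = J/kg (absorbed dose = energy per mass),
      = m²·s⁻².
  So Gy² = m⁴·s⁻⁴.
  W = J/s (power = energy per time),
      = kg·m²·s⁻³.
  So W⁻¹ = kg⁻¹·m⁻²·s³.
  lm = cd·sr = cd (luminous flux; sr is dimensionless).
  So lm⁻² = cd⁻².
  C = A·s = s·A (charge = current × time).
  So C⁻¹ = s⁻¹·A⁻¹.
  J = N·m (work = force × distance),
      = kg·m²·s⁻².
  T = Wb/m² (flux density = flux per area),
      = kg·s⁻²·A⁻¹.
  Combining: kg·Gy²·A·W⁻¹·lm⁻²·C⁻¹·mol·J·T = kg · (m⁴·s⁻⁴) · A · (kg⁻¹·m⁻²·s³) · cd⁻² · (s⁻¹·A⁻¹) · mol · (kg·m²·s⁻²) · (kg·s⁻²·A⁻¹) = kg²·m⁴·s⁻⁶·A⁻¹·mol·cd⁻².
Both reduce to kg²·m⁴·s⁻⁶·A⁻¹·mol·cd⁻².

Yes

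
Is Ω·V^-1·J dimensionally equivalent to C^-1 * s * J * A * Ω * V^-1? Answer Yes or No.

Left side:
  Ω = V/A (resistance = voltage per current),
      = kg·m²·s⁻³·A⁻².
  V = W/A (potential = power per current),
      = kg·m²·s⁻³·A⁻¹.
  So V⁻¹ = kg⁻¹·m⁻²·s³·A.
  J = N·m (work = force × distance),
      = kg·m²·s⁻².
  Combining: Ω·V⁻¹·J = (kg·m²·s⁻³·A⁻²) · (kg⁻¹·m⁻²·s³·A) · (kg·m²·s⁻²) = kg·m²·s⁻²·A⁻¹.
Right side:
  C = A·s = s·A (charge = current × time).
  So C⁻¹ = s⁻¹·A⁻¹.
  J = N·m (work = force × distance),
      = kg·m²·s⁻².
  Ω = V/A (resistance = voltage per current),
      = kg·m²·s⁻³·A⁻².
  V = W/A (potential = power per current),
      = kg·m²·s⁻³·A⁻¹.
  So V⁻¹ = kg⁻¹·m⁻²·s³·A.
  Combining: C⁻¹·s·J·A·Ω·V⁻¹ = (s⁻¹·A⁻¹) · s · (kg·m²·s⁻²) · A · (kg·m²·s⁻³·A⁻²) · (kg⁻¹·m⁻²·s³·A) = kg·m²·s⁻²·A⁻¹.
Both reduce to kg·m²·s⁻²·A⁻¹.

Yes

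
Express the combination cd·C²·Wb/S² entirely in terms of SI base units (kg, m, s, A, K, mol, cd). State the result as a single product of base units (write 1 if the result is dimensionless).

C = A·s = s·A (charge = current × time).
So C² = s²·A².
S = 1/Ω (conductance is reciprocal resistance),
    = kg⁻¹·m⁻²·s³·A².
So S⁻² = kg²·m⁴·s⁻⁶·A⁻⁴.
Wb = V·s (flux: a volt is a weber per second),
    = kg·m²·s⁻²·A⁻¹.
Combining: cd·C²·S⁻²·Wb = cd · (s²·A²) · (kg²·m⁴·s⁻⁶·A⁻⁴) · (kg·m²·s⁻²·A⁻¹) = kg³·m⁶·s⁻⁶·A⁻³·cd.

kg³·m⁶·s⁻⁶·A⁻³·cd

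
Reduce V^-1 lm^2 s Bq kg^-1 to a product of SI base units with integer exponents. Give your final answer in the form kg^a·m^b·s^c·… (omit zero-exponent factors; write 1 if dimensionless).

kg⁻²·m⁻²·s³·A·cd²

V = W/A (potential = power per current),
    = kg·m²·s⁻³·A⁻¹.
So V⁻¹ = kg⁻¹·m⁻²·s³·A.
lm = cd·sr = cd (luminous flux; sr is dimensionless).
So lm² = cd².
Bq = 1/s = s⁻¹ (activity is decays per second).
Combining: V⁻¹·lm²·s·Bq·kg⁻¹ = (kg⁻¹·m⁻²·s³·A) · cd² · s · s⁻¹ · kg⁻¹ = kg⁻²·m⁻²·s³·A·cd².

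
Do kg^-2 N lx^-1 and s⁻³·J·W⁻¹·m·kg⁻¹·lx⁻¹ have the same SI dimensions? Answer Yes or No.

Yes

Left side:
  N = kg·m·s⁻².
  lx = m⁻²·cd.
  So lx⁻¹ = m²·cd⁻¹.
  Combining: kg⁻²·N·lx⁻¹ = kg⁻² · (kg·m·s⁻²) · (m²·cd⁻¹) = kg⁻¹·m³·s⁻²·cd⁻¹.
Right side:
  J = N·m (work = force × distance),
      = kg·m²·s⁻².
  W = J/s (power = energy per time),
      = kg·m²·s⁻³.
  So W⁻¹ = kg⁻¹·m⁻²·s³.
  lx = lm/m² (illuminance = luminous flux per area),
      = m⁻²·cd.
  So lx⁻¹ = m²·cd⁻¹.
  Combining: s⁻³·J·W⁻¹·m·kg⁻¹·lx⁻¹ = s⁻³ · (kg·m²·s⁻²) · (kg⁻¹·m⁻²·s³) · m · kg⁻¹ · (m²·cd⁻¹) = kg⁻¹·m³·s⁻²·cd⁻¹.
Both reduce to kg⁻¹·m³·s⁻²·cd⁻¹.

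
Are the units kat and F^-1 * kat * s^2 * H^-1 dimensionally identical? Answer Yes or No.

Yes

Left side:
  kat = s⁻¹·mol.
Right side:
  F = C/V (capacitance = charge per voltage),
      = A·s/(kg·m²·s⁻³·A⁻¹) (substituting C and V),
      = kg⁻¹·m⁻²·s⁴·A².
  So F⁻¹ = kg·m²·s⁻⁴·A⁻².
  kat = mol/s = s⁻¹·mol (catalytic activity).
  H = Wb/A (inductance = flux per current),
      = kg·m²·s⁻²·A⁻².
  So H⁻¹ = kg⁻¹·m⁻²·s²·A².
  Combining: F⁻¹·kat·s²·H⁻¹ = (kg·m²·s⁻⁴·A⁻²) · (s⁻¹·mol) · s² · (kg⁻¹·m⁻²·s²·A²) = s⁻¹·mol.
Both reduce to s⁻¹·mol.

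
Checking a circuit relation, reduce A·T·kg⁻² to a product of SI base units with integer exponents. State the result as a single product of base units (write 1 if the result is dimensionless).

kg⁻¹·s⁻²

T = kg·s⁻²·A⁻¹.
Combining: A·T·kg⁻² = A · (kg·s⁻²·A⁻¹) · kg⁻² = kg⁻¹·s⁻².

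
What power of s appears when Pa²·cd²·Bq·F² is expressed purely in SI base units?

Pa = N/m² (pressure = force per area),
    = kg·m⁻¹·s⁻².
So Pa² = kg²·m⁻²·s⁻⁴.
Bq = 1/s = s⁻¹ (activity is decays per second).
F = C/V (capacitance = charge per voltage),
    = A·s/(kg·m²·s⁻³·A⁻¹) (substituting C and V),
    = kg⁻¹·m⁻²·s⁴·A².
So F² = kg⁻²·m⁻⁴·s⁸·A⁴.
Combining: Pa²·cd²·Bq·F² = (kg²·m⁻²·s⁻⁴) · cd² · s⁻¹ · (kg⁻²·m⁻⁴·s⁸·A⁴) = m⁻⁶·s³·A⁴·cd².
The exponent of s is 3.

3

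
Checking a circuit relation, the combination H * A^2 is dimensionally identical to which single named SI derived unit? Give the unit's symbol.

J

H = kg·m²·s⁻²·A⁻².
Combining: H·A² = (kg·m²·s⁻²·A⁻²) · A² = kg·m²·s⁻².
kg·m²·s⁻² is the base-SI form of the joule.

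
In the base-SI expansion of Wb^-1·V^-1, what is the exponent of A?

Wb = V·s (flux: a volt is a weber per second),
    = kg·m²·s⁻²·A⁻¹.
So Wb⁻¹ = kg⁻¹·m⁻²·s²·A.
V = W/A (potential = power per current),
    = kg·m²·s⁻³·A⁻¹.
So V⁻¹ = kg⁻¹·m⁻²·s³·A.
Combining: Wb⁻¹·V⁻¹ = (kg⁻¹·m⁻²·s²·A) · (kg⁻¹·m⁻²·s³·A) = kg⁻²·m⁻⁴·s⁵·A².
The exponent of A is 2.

2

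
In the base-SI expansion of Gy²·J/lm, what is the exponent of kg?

1

Gy = m²·s⁻².
So Gy² = m⁴·s⁻⁴.
lm = cd.
So lm⁻¹ = cd⁻¹.
J = kg·m²·s⁻².
Combining: Gy²·lm⁻¹·J = (m⁴·s⁻⁴) · cd⁻¹ · (kg·m²·s⁻²) = kg·m⁶·s⁻⁶·cd⁻¹.
The exponent of kg is 1.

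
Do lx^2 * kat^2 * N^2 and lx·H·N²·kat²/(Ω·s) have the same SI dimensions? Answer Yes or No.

Left side:
  lx = m⁻²·cd.
  So lx² = m⁻⁴·cd².
  kat = s⁻¹·mol.
  So kat² = s⁻²·mol².
  N = kg·m·s⁻².
  So N² = kg²·m²·s⁻⁴.
  Combining: lx²·kat²·N² = (m⁻⁴·cd²) · (s⁻²·mol²) · (kg²·m²·s⁻⁴) = kg²·m⁻²·s⁻⁶·mol²·cd².
Right side:
  Ω = V/A (resistance = voltage per current),
      = kg·m²·s⁻³·A⁻².
  So Ω⁻¹ = kg⁻¹·m⁻²·s³·A².
  lx = lm/m² (illuminance = luminous flux per area),
      = m⁻²·cd.
  H = Wb/A (inductance = flux per current),
      = kg·m²·s⁻²·A⁻².
  N = kg·m/s² = kg·m·s⁻² (force = mass × acceleration).
  So N² = kg²·m²·s⁻⁴.
  kat = mol/s = s⁻¹·mol (catalytic activity).
  So kat² = s⁻²·mol².
  Combining: Ω⁻¹·s⁻¹·lx·H·N²·kat² = (kg⁻¹·m⁻²·s³·A²) · s⁻¹ · (m⁻²·cd) · (kg·m²·s⁻²·A⁻²) · (kg²·m²·s⁻⁴) · (s⁻²·mol²) = kg²·s⁻⁶·mol²·cd.
Left is kg²·m⁻²·s⁻⁶·mol²·cd²; right is kg²·s⁻⁶·mol²·cd — different.

No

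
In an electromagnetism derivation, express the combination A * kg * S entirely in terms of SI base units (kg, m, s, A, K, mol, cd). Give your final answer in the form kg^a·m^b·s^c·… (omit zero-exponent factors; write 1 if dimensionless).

m⁻²·s³·A³

S = 1/Ω (conductance is reciprocal resistance),
    = kg⁻¹·m⁻²·s³·A².
Combining: A·kg·S = A · kg · (kg⁻¹·m⁻²·s³·A²) = m⁻²·s³·A³.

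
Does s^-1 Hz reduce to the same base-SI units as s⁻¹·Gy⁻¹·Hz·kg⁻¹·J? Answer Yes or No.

Left side:
  Hz = 1/s = s⁻¹ (frequency is cycles per second).
  Combining: s⁻¹·Hz = s⁻¹ · s⁻¹ = s⁻².
Right side:
  Gy = J/kg (absorbed dose = energy per mass),
      = m²·s⁻².
  So Gy⁻¹ = m⁻²·s².
  Hz = 1/s = s⁻¹ (frequency is cycles per second).
  J = N·m (work = force × distance),
      = kg·m²·s⁻².
  Combining: s⁻¹·Gy⁻¹·Hz·kg⁻¹·J = s⁻¹ · (m⁻²·s²) · s⁻¹ · kg⁻¹ · (kg·m²·s⁻²) = s⁻².
Both reduce to s⁻².

Yes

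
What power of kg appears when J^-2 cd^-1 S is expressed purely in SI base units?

J = N·m (work = force × distance),
    = kg·m²·s⁻².
So J⁻² = kg⁻²·m⁻⁴·s⁴.
S = 1/Ω (conductance is reciprocal resistance),
    = kg⁻¹·m⁻²·s³·A².
Combining: J⁻²·cd⁻¹·S = (kg⁻²·m⁻⁴·s⁴) · cd⁻¹ · (kg⁻¹·m⁻²·s³·A²) = kg⁻³·m⁻⁶·s⁷·A²·cd⁻¹.
The exponent of kg is -3.

-3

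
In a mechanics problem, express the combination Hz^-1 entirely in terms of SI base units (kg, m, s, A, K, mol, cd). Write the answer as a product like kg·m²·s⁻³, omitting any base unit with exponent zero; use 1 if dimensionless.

s

Hz = s⁻¹.
So Hz⁻¹ = s.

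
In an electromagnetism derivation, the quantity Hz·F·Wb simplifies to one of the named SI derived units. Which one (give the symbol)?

C

Hz = 1/s = s⁻¹ (frequency is cycles per second).
F = C/V (capacitance = charge per voltage),
    = A·s/(kg·m²·s⁻³·A⁻¹) (substituting C and V),
    = kg⁻¹·m⁻²·s⁴·A².
Wb = V·s (flux: a volt is a weber per second),
    = kg·m²·s⁻²·A⁻¹.
Combining: Hz·F·Wb = s⁻¹ · (kg⁻¹·m⁻²·s⁴·A²) · (kg·m²·s⁻²·A⁻¹) = s·A.
s·A is the base-SI form of the coulomb.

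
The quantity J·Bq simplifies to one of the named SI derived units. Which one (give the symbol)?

J = N·m (work = force × distance),
    = kg·m²·s⁻².
Bq = 1/s = s⁻¹ (activity is decays per second).
Combining: J·Bq = (kg·m²·s⁻²) · s⁻¹ = kg·m²·s⁻³.
kg·m²·s⁻³ is the base-SI form of the watt.

W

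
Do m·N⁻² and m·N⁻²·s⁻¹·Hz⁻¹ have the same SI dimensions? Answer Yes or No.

Left side:
  N = kg·m/s² = kg·m·s⁻² (force = mass × acceleration).
  So N⁻² = kg⁻²·m⁻²·s⁴.
  Combining: m·N⁻² = m · (kg⁻²·m⁻²·s⁴) = kg⁻²·m⁻¹·s⁴.
Right side:
  N = kg·m/s² = kg·m·s⁻² (force = mass × acceleration).
  So N⁻² = kg⁻²·m⁻²·s⁴.
  Hz = 1/s = s⁻¹ (frequency is cycles per second).
  So Hz⁻¹ = s.
  Combining: m·N⁻²·s⁻¹·Hz⁻¹ = m · (kg⁻²·m⁻²·s⁴) · s⁻¹ · s = kg⁻²·m⁻¹·s⁴.
Both reduce to kg⁻²·m⁻¹·s⁴.

Yes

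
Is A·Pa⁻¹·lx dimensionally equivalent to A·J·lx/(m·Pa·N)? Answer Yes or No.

Left side:
  Pa = N/m² (pressure = force per area),
      = kg·m⁻¹·s⁻².
  So Pa⁻¹ = kg⁻¹·m·s².
  lx = lm/m² (illuminance = luminous flux per area),
      = m⁻²·cd.
  Combining: A·Pa⁻¹·lx = A · (kg⁻¹·m·s²) · (m⁻²·cd) = kg⁻¹·m⁻¹·s²·A·cd.
Right side:
  J = N·m (work = force × distance),
      = kg·m²·s⁻².
  lx = lm/m² (illuminance = luminous flux per area),
      = m⁻²·cd.
  Pa = N/m² (pressure = force per area),
      = kg·m⁻¹·s⁻².
  So Pa⁻¹ = kg⁻¹·m·s².
  N = kg·m/s² = kg·m·s⁻² (force = mass × acceleration).
  So N⁻¹ = kg⁻¹·m⁻¹·s².
  Combining: A·J·lx·m⁻¹·Pa⁻¹·N⁻¹ = A · (kg·m²·s⁻²) · (m⁻²·cd) · m⁻¹ · (kg⁻¹·m·s²) · (kg⁻¹·m⁻¹·s²) = kg⁻¹·m⁻¹·s²·A·cd.
Both reduce to kg⁻¹·m⁻¹·s²·A·cd.

Yes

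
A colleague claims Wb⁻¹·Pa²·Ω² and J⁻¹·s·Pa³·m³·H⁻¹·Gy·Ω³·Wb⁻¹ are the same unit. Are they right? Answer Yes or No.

No

Left side:
  Wb = V·s (flux: a volt is a weber per second),
      = kg·m²·s⁻²·A⁻¹.
  So Wb⁻¹ = kg⁻¹·m⁻²·s²·A.
  Pa = N/m² (pressure = force per area),
      = kg·m⁻¹·s⁻².
  So Pa² = kg²·m⁻²·s⁻⁴.
  Ω = V/A (resistance = voltage per current),
      = kg·m²·s⁻³·A⁻².
  So Ω² = kg²·m⁴·s⁻⁶·A⁻⁴.
  Combining: Wb⁻¹·Pa²·Ω² = (kg⁻¹·m⁻²·s²·A) · (kg²·m⁻²·s⁻⁴) · (kg²·m⁴·s⁻⁶·A⁻⁴) = kg³·s⁻⁸·A⁻³.
Right side:
  J = N·m (work = force × distance),
      = kg·m²·s⁻².
  So J⁻¹ = kg⁻¹·m⁻²·s².
  Pa = N/m² (pressure = force per area),
      = kg·m⁻¹·s⁻².
  So Pa³ = kg³·m⁻³·s⁻⁶.
  H = Wb/A (inductance = flux per current),
      = kg·m²·s⁻²·A⁻².
  So H⁻¹ = kg⁻¹·m⁻²·s²·A².
  Gy = J/kg (absorbed dose = energy per mass),
      = m²·s⁻².
  Ω = V/A (resistance = voltage per current),
      = kg·m²·s⁻³·A⁻².
  So Ω³ = kg³·m⁶·s⁻⁹·A⁻⁶.
  Wb = V·s (flux: a volt is a weber per second),
      = kg·m²·s⁻²·A⁻¹.
  So Wb⁻¹ = kg⁻¹·m⁻²·s²·A.
  Combining: J⁻¹·s·Pa³·m³·H⁻¹·Gy·Ω³·Wb⁻¹ = (kg⁻¹·m⁻²·s²) · s · (kg³·m⁻³·s⁻⁶) · m³ · (kg⁻¹·m⁻²·s²·A²) · (m²·s⁻²) · (kg³·m⁶·s⁻⁹·A⁻⁶) · (kg⁻¹·m⁻²·s²·A) = kg³·m²·s⁻¹⁰·A⁻³.
Left is kg³·s⁻⁸·A⁻³; right is kg³·m²·s⁻¹⁰·A⁻³ — different.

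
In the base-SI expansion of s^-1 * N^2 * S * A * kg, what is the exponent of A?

3

N = kg·m·s⁻².
So N² = kg²·m²·s⁻⁴.
S = kg⁻¹·m⁻²·s³·A².
Combining: s⁻¹·N²·S·A·kg = s⁻¹ · (kg²·m²·s⁻⁴) · (kg⁻¹·m⁻²·s³·A²) · A · kg = kg²·s⁻²·A³.
The exponent of A is 3.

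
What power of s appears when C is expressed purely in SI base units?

1

C = s·A.
The exponent of s is 1.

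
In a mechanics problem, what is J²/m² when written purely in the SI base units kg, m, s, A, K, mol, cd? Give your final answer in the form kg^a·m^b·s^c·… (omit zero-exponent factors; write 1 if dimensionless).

kg²·m²·s⁻⁴

J = N·m (work = force × distance),
    = kg·m²·s⁻².
So J² = kg²·m⁴·s⁻⁴.
Combining: J²·m⁻² = (kg²·m⁴·s⁻⁴) · m⁻² = kg²·m²·s⁻⁴.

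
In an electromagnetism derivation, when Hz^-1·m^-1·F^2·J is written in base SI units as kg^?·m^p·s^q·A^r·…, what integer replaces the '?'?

-1

Hz = 1/s = s⁻¹ (frequency is cycles per second).
So Hz⁻¹ = s.
F = C/V (capacitance = charge per voltage),
    = A·s/(kg·m²·s⁻³·A⁻¹) (substituting C and V),
    = kg⁻¹·m⁻²·s⁴·A².
So F² = kg⁻²·m⁻⁴·s⁸·A⁴.
J = N·m (work = force × distance),
    = kg·m²·s⁻².
Combining: Hz⁻¹·m⁻¹·F²·J = s · m⁻¹ · (kg⁻²·m⁻⁴·s⁸·A⁴) · (kg·m²·s⁻²) = kg⁻¹·m⁻³·s⁷·A⁴.
The exponent of kg is -1.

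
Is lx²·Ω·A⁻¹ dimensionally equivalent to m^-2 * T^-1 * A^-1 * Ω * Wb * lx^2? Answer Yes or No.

Left side:
  lx = lm/m² (illuminance = luminous flux per area),
      = m⁻²·cd.
  So lx² = m⁻⁴·cd².
  Ω = V/A (resistance = voltage per current),
      = kg·m²·s⁻³·A⁻².
  Combining: lx²·Ω·A⁻¹ = (m⁻⁴·cd²) · (kg·m²·s⁻³·A⁻²) · A⁻¹ = kg·m⁻²·s⁻³·A⁻³·cd².
Right side:
  T = Wb/m² (flux density = flux per area),
      = kg·s⁻²·A⁻¹.
  So T⁻¹ = kg⁻¹·s²·A.
  Ω = V/A (resistance = voltage per current),
      = kg·m²·s⁻³·A⁻².
  Wb = V·s (flux: a volt is a weber per second),
      = kg·m²·s⁻²·A⁻¹.
  lx = lm/m² (illuminance = luminous flux per area),
      = m⁻²·cd.
  So lx² = m⁻⁴·cd².
  Combining: m⁻²·T⁻¹·A⁻¹·Ω·Wb·lx² = m⁻² · (kg⁻¹·s²·A) · A⁻¹ · (kg·m²·s⁻³·A⁻²) · (kg·m²·s⁻²·A⁻¹) · (m⁻⁴·cd²) = kg·m⁻²·s⁻³·A⁻³·cd².
Both reduce to kg·m⁻²·s⁻³·A⁻³·cd².

Yes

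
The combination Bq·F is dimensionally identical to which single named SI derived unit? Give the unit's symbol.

Bq = 1/s = s⁻¹ (activity is decays per second).
F = C/V (capacitance = charge per voltage),
    = A·s/(kg·m²·s⁻³·A⁻¹) (substituting C and V),
    = kg⁻¹·m⁻²·s⁴·A².
Combining: Bq·F = s⁻¹ · (kg⁻¹·m⁻²·s⁴·A²) = kg⁻¹·m⁻²·s³·A².
kg⁻¹·m⁻²·s³·A² is the base-SI form of the siemens.

S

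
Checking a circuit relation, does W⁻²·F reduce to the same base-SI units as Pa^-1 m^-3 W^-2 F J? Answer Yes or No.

Left side:
  W = kg·m²·s⁻³.
  So W⁻² = kg⁻²·m⁻⁴·s⁶.
  F = kg⁻¹·m⁻²·s⁴·A².
  Combining: W⁻²·F = (kg⁻²·m⁻⁴·s⁶) · (kg⁻¹·m⁻²·s⁴·A²) = kg⁻³·m⁻⁶·s¹⁰·A².
Right side:
  Pa = kg·m⁻¹·s⁻².
  So Pa⁻¹ = kg⁻¹·m·s².
  W = kg·m²·s⁻³.
  So W⁻² = kg⁻²·m⁻⁴·s⁶.
  F = kg⁻¹·m⁻²·s⁴·A².
  J = kg·m²·s⁻².
  Combining: Pa⁻¹·m⁻³·W⁻²·F·J = (kg⁻¹·m·s²) · m⁻³ · (kg⁻²·m⁻⁴·s⁶) · (kg⁻¹·m⁻²·s⁴·A²) · (kg·m²·s⁻²) = kg⁻³·m⁻⁶·s¹⁰·A².
Both reduce to kg⁻³·m⁻⁶·s¹⁰·A².

Yes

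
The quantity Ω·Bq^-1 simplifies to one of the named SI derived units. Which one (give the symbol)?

Ω = V/A (resistance = voltage per current),
    = kg·m²·s⁻³·A⁻².
Bq = 1/s = s⁻¹ (activity is decays per second).
So Bq⁻¹ = s.
Combining: Ω·Bq⁻¹ = (kg·m²·s⁻³·A⁻²) · s = kg·m²·s⁻²·A⁻².
kg·m²·s⁻²·A⁻² is the base-SI form of the henry.

H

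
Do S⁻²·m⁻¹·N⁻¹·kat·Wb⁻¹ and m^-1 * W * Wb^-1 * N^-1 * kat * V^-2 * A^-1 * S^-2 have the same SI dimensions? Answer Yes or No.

Left side:
  S = 1/Ω (conductance is reciprocal resistance),
      = kg⁻¹·m⁻²·s³·A².
  So S⁻² = kg²·m⁴·s⁻⁶·A⁻⁴.
  N = kg·m/s² = kg·m·s⁻² (force = mass × acceleration).
  So N⁻¹ = kg⁻¹·m⁻¹·s².
  kat = mol/s = s⁻¹·mol (catalytic activity).
  Wb = V·s (flux: a volt is a weber per second),
      = kg·m²·s⁻²·A⁻¹.
  So Wb⁻¹ = kg⁻¹·m⁻²·s²·A.
  Combining: S⁻²·m⁻¹·N⁻¹·kat·Wb⁻¹ = (kg²·m⁴·s⁻⁶·A⁻⁴) · m⁻¹ · (kg⁻¹·m⁻¹·s²) · (s⁻¹·mol) · (kg⁻¹·m⁻²·s²·A) = s⁻³·A⁻³·mol.
Right side:
  W = kg·m²·s⁻³.
  Wb = kg·m²·s⁻²·A⁻¹.
  So Wb⁻¹ = kg⁻¹·m⁻²·s²·A.
  N = kg·m·s⁻².
  So N⁻¹ = kg⁻¹·m⁻¹·s².
  kat = s⁻¹·mol.
  V = kg·m²·s⁻³·A⁻¹.
  So V⁻² = kg⁻²·m⁻⁴·s⁶·A².
  S = kg⁻¹·m⁻²·s³·A².
  So S⁻² = kg²·m⁴·s⁻⁶·A⁻⁴.
  Combining: m⁻¹·W·Wb⁻¹·N⁻¹·kat·V⁻²·A⁻¹·S⁻² = m⁻¹ · (kg·m²·s⁻³) · (kg⁻¹·m⁻²·s²·A) · (kg⁻¹·m⁻¹·s²) · (s⁻¹·mol) · (kg⁻²·m⁻⁴·s⁶·A²) · A⁻¹ · (kg²·m⁴·s⁻⁶·A⁻⁴) = kg⁻¹·m⁻²·A⁻²·mol.
Left is s⁻³·A⁻³·mol; right is kg⁻¹·m⁻²·A⁻²·mol — different.

No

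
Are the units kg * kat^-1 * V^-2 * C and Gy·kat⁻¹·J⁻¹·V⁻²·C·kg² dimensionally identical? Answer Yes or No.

Yes

Left side:
  kat = s⁻¹·mol.
  So kat⁻¹ = s·mol⁻¹.
  V = kg·m²·s⁻³·A⁻¹.
  So V⁻² = kg⁻²·m⁻⁴·s⁶·A².
  C = s·A.
  Combining: kg·kat⁻¹·V⁻²·C = kg · (s·mol⁻¹) · (kg⁻²·m⁻⁴·s⁶·A²) · (s·A) = kg⁻¹·m⁻⁴·s⁸·A³·mol⁻¹.
Right side:
  Gy = J/kg (absorbed dose = energy per mass),
      = m²·s⁻².
  kat = mol/s = s⁻¹·mol (catalytic activity).
  So kat⁻¹ = s·mol⁻¹.
  J = N·m (work = force × distance),
      = kg·m²·s⁻².
  So J⁻¹ = kg⁻¹·m⁻²·s².
  V = W/A (potential = power per current),
      = kg·m²·s⁻³·A⁻¹.
  So V⁻² = kg⁻²·m⁻⁴·s⁶·A².
  C = A·s = s·A (charge = current × time).
  Combining: Gy·kat⁻¹·J⁻¹·V⁻²·C·kg² = (m²·s⁻²) · (s·mol⁻¹) · (kg⁻¹·m⁻²·s²) · (kg⁻²·m⁻⁴·s⁶·A²) · (s·A) · kg² = kg⁻¹·m⁻⁴·s⁸·A³·mol⁻¹.
Both reduce to kg⁻¹·m⁻⁴·s⁸·A³·mol⁻¹.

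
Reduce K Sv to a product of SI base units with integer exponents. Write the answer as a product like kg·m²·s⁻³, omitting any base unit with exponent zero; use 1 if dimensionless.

Sv = J/kg (equivalent dose = energy per mass),
    = m²·s⁻².
Combining: K·Sv = K · (m²·s⁻²) = m²·s⁻²·K.

m²·s⁻²·K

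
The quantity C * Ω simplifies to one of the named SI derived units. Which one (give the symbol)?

Wb

C = s·A.
Ω = kg·m²·s⁻³·A⁻².
Combining: C·Ω = (s·A) · (kg·m²·s⁻³·A⁻²) = kg·m²·s⁻²·A⁻¹.
kg·m²·s⁻²·A⁻¹ is the base-SI form of the weber.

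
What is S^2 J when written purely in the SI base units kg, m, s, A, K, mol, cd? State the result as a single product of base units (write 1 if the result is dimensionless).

S = kg⁻¹·m⁻²·s³·A².
So S² = kg⁻²·m⁻⁴·s⁶·A⁴.
J = kg·m²·s⁻².
Combining: S²·J = (kg⁻²·m⁻⁴·s⁶·A⁴) · (kg·m²·s⁻²) = kg⁻¹·m⁻²·s⁴·A⁴.

kg⁻¹·m⁻²·s⁴·A⁴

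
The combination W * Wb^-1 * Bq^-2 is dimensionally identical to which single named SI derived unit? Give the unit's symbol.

W = kg·m²·s⁻³.
Wb = kg·m²·s⁻²·A⁻¹.
So Wb⁻¹ = kg⁻¹·m⁻²·s²·A.
Bq = s⁻¹.
So Bq⁻² = s².
Combining: W·Wb⁻¹·Bq⁻² = (kg·m²·s⁻³) · (kg⁻¹·m⁻²·s²·A) · s² = s·A.
s·A is the base-SI form of the coulomb.

C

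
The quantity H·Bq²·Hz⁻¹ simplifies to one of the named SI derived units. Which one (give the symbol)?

Ω

H = Wb/A (inductance = flux per current),
    = kg·m²·s⁻²·A⁻².
Bq = 1/s = s⁻¹ (activity is decays per second).
So Bq² = s⁻².
Hz = 1/s = s⁻¹ (frequency is cycles per second).
So Hz⁻¹ = s.
Combining: H·Bq²·Hz⁻¹ = (kg·m²·s⁻²·A⁻²) · s⁻² · s = kg·m²·s⁻³·A⁻².
kg·m²·s⁻³·A⁻² is the base-SI form of the ohm.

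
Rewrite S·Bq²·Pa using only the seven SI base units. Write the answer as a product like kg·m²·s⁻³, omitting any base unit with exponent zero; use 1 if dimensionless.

S = 1/Ω (conductance is reciprocal resistance),
    = kg⁻¹·m⁻²·s³·A².
Bq = 1/s = s⁻¹ (activity is decays per second).
So Bq² = s⁻².
Pa = N/m² (pressure = force per area),
    = kg·m⁻¹·s⁻².
Combining: S·Bq²·Pa = (kg⁻¹·m⁻²·s³·A²) · s⁻² · (kg·m⁻¹·s⁻²) = m⁻³·s⁻¹·A².

m⁻³·s⁻¹·A²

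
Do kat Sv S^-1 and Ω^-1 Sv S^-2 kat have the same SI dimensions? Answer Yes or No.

Left side:
  kat = s⁻¹·mol.
  Sv = m²·s⁻².
  S = kg⁻¹·m⁻²·s³·A².
  So S⁻¹ = kg·m²·s⁻³·A⁻².
  Combining: kat·Sv·S⁻¹ = (s⁻¹·mol) · (m²·s⁻²) · (kg·m²·s⁻³·A⁻²) = kg·m⁴·s⁻⁶·A⁻²·mol.
Right side:
  Ω = V/A (resistance = voltage per current),
      = kg·m²·s⁻³·A⁻².
  So Ω⁻¹ = kg⁻¹·m⁻²·s³·A².
  Sv = J/kg (equivalent dose = energy per mass),
      = m²·s⁻².
  S = 1/Ω (conductance is reciprocal resistance),
      = kg⁻¹·m⁻²·s³·A².
  So S⁻² = kg²·m⁴·s⁻⁶·A⁻⁴.
  kat = mol/s = s⁻¹·mol (catalytic activity).
  Combining: Ω⁻¹·Sv·S⁻²·kat = (kg⁻¹·m⁻²·s³·A²) · (m²·s⁻²) · (kg²·m⁴·s⁻⁶·A⁻⁴) · (s⁻¹·mol) = kg·m⁴·s⁻⁶·A⁻²·mol.
Both reduce to kg·m⁴·s⁻⁶·A⁻²·mol.

Yes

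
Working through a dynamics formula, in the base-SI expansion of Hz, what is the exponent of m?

0

Hz = 1/s = s⁻¹ (frequency is cycles per second).
The exponent of m is 0.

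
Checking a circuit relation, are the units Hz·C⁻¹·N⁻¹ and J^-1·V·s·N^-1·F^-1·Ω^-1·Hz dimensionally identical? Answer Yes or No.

Yes

Left side:
  Hz = 1/s = s⁻¹ (frequency is cycles per second).
  C = A·s = s·A (charge = current × time).
  So C⁻¹ = s⁻¹·A⁻¹.
  N = kg·m/s² = kg·m·s⁻² (force = mass × acceleration).
  So N⁻¹ = kg⁻¹·m⁻¹·s².
  Combining: Hz·C⁻¹·N⁻¹ = s⁻¹ · (s⁻¹·A⁻¹) · (kg⁻¹·m⁻¹·s²) = kg⁻¹·m⁻¹·A⁻¹.
Right side:
  J = kg·m²·s⁻².
  So J⁻¹ = kg⁻¹·m⁻²·s².
  V = kg·m²·s⁻³·A⁻¹.
  N = kg·m·s⁻².
  So N⁻¹ = kg⁻¹·m⁻¹·s².
  F = kg⁻¹·m⁻²·s⁴·A².
  So F⁻¹ = kg·m²·s⁻⁴·A⁻².
  Ω = kg·m²·s⁻³·A⁻².
  So Ω⁻¹ = kg⁻¹·m⁻²·s³·A².
  Hz = s⁻¹.
  Combining: J⁻¹·V·s·N⁻¹·F⁻¹·Ω⁻¹·Hz = (kg⁻¹·m⁻²·s²) · (kg·m²·s⁻³·A⁻¹) · s · (kg⁻¹·m⁻¹·s²) · (kg·m²·s⁻⁴·A⁻²) · (kg⁻¹·m⁻²·s³·A²) · s⁻¹ = kg⁻¹·m⁻¹·A⁻¹.
Both reduce to kg⁻¹·m⁻¹·A⁻¹.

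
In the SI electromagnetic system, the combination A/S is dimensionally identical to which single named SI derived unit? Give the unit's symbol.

S = 1/Ω (conductance is reciprocal resistance),
    = kg⁻¹·m⁻²·s³·A².
So S⁻¹ = kg·m²·s⁻³·A⁻².
Combining: A·S⁻¹ = A · (kg·m²·s⁻³·A⁻²) = kg·m²·s⁻³·A⁻¹.
kg·m²·s⁻³·A⁻¹ is the base-SI form of the volt.

V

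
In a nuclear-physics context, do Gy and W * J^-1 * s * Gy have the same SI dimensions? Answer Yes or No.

Yes

Left side:
  Gy = m²·s⁻².
Right side:
  W = J/s (power = energy per time),
      = kg·m²·s⁻³.
  J = N·m (work = force × distance),
      = kg·m²·s⁻².
  So J⁻¹ = kg⁻¹·m⁻²·s².
  Gy = J/kg (absorbed dose = energy per mass),
      = m²·s⁻².
  Combining: W·J⁻¹·s·Gy = (kg·m²·s⁻³) · (kg⁻¹·m⁻²·s²) · s · (m²·s⁻²) = m²·s⁻².
Both reduce to m²·s⁻².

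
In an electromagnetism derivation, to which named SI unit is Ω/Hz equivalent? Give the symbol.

Ω = V/A (resistance = voltage per current),
    = kg·m²·s⁻³·A⁻².
Hz = 1/s = s⁻¹ (frequency is cycles per second).
So Hz⁻¹ = s.
Combining: Ω·Hz⁻¹ = (kg·m²·s⁻³·A⁻²) · s = kg·m²·s⁻²·A⁻².
kg·m²·s⁻²·A⁻² is the base-SI form of the henry.

H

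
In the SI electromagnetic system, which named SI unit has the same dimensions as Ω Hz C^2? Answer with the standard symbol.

Ω = kg·m²·s⁻³·A⁻².
Hz = s⁻¹.
C = s·A.
So C² = s²·A².
Combining: Ω·Hz·C² = (kg·m²·s⁻³·A⁻²) · s⁻¹ · (s²·A²) = kg·m²·s⁻².
kg·m²·s⁻² is the base-SI form of the joule.

J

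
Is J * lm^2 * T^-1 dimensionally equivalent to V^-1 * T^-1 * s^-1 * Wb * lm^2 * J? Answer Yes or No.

Left side:
  J = N·m (work = force × distance),
      = kg·m²·s⁻².
  lm = cd·sr = cd (luminous flux; sr is dimensionless).
  So lm² = cd².
  T = Wb/m² (flux density = flux per area),
      = kg·s⁻²·A⁻¹.
  So T⁻¹ = kg⁻¹·s²·A.
  Combining: J·lm²·T⁻¹ = (kg·m²·s⁻²) · cd² · (kg⁻¹·s²·A) = m²·A·cd².
Right side:
  V = W/A (potential = power per current),
      = kg·m²·s⁻³·A⁻¹.
  So V⁻¹ = kg⁻¹·m⁻²·s³·A.
  T = Wb/m² (flux density = flux per area),
      = kg·s⁻²·A⁻¹.
  So T⁻¹ = kg⁻¹·s²·A.
  Wb = V·s (flux: a volt is a weber per second),
      = kg·m²·s⁻²·A⁻¹.
  lm = cd·sr = cd (luminous flux; sr is dimensionless).
  So lm² = cd².
  J = N·m (work = force × distance),
      = kg·m²·s⁻².
  Combining: V⁻¹·T⁻¹·s⁻¹·Wb·lm²·J = (kg⁻¹·m⁻²·s³·A) · (kg⁻¹·s²·A) · s⁻¹ · (kg·m²·s⁻²·A⁻¹) · cd² · (kg·m²·s⁻²) = m²·A·cd².
Both reduce to m²·A·cd².

Yes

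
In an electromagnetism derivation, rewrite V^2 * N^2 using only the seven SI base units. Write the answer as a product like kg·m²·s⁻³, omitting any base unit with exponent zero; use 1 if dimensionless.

V = W/A (potential = power per current),
    = kg·m²·s⁻³·A⁻¹.
So V² = kg²·m⁴·s⁻⁶·A⁻².
N = kg·m/s² = kg·m·s⁻² (force = mass × acceleration).
So N² = kg²·m²·s⁻⁴.
Combining: V²·N² = (kg²·m⁴·s⁻⁶·A⁻²) · (kg²·m²·s⁻⁴) = kg⁴·m⁶·s⁻¹⁰·A⁻².

kg⁴·m⁶·s⁻¹⁰·A⁻²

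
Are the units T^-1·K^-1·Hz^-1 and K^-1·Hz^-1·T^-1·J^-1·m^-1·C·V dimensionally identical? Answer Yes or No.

No

Left side:
  T = Wb/m² (flux density = flux per area),
      = kg·s⁻²·A⁻¹.
  So T⁻¹ = kg⁻¹·s²·A.
  Hz = 1/s = s⁻¹ (frequency is cycles per second).
  So Hz⁻¹ = s.
  Combining: T⁻¹·K⁻¹·Hz⁻¹ = (kg⁻¹·s²·A) · K⁻¹ · s = kg⁻¹·s³·A·K⁻¹.
Right side:
  Hz = s⁻¹.
  So Hz⁻¹ = s.
  T = kg·s⁻²·A⁻¹.
  So T⁻¹ = kg⁻¹·s²·A.
  J = kg·m²·s⁻².
  So J⁻¹ = kg⁻¹·m⁻²·s².
  C = s·A.
  V = kg·m²·s⁻³·A⁻¹.
  Combining: K⁻¹·Hz⁻¹·T⁻¹·J⁻¹·m⁻¹·C·V = K⁻¹ · s · (kg⁻¹·s²·A) · (kg⁻¹·m⁻²·s²) · m⁻¹ · (s·A) · (kg·m²·s⁻³·A⁻¹) = kg⁻¹·m⁻¹·s³·A·K⁻¹.
Left is kg⁻¹·s³·A·K⁻¹; right is kg⁻¹·m⁻¹·s³·A·K⁻¹ — different.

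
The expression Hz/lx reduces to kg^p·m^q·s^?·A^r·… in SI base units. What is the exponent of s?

-1

Hz = 1/s = s⁻¹ (frequency is cycles per second).
lx = lm/m² (illuminance = luminous flux per area),
    = m⁻²·cd.
So lx⁻¹ = m²·cd⁻¹.
Combining: Hz·lx⁻¹ = s⁻¹ · (m²·cd⁻¹) = m²·s⁻¹·cd⁻¹.
The exponent of s is -1.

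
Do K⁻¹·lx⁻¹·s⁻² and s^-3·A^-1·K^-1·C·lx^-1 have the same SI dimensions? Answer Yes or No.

Left side:
  lx = lm/m² (illuminance = luminous flux per area),
      = m⁻²·cd.
  So lx⁻¹ = m²·cd⁻¹.
  Combining: K⁻¹·lx⁻¹·s⁻² = K⁻¹ · (m²·cd⁻¹) · s⁻² = m²·s⁻²·K⁻¹·cd⁻¹.
Right side:
  C = s·A.
  lx = m⁻²·cd.
  So lx⁻¹ = m²·cd⁻¹.
  Combining: s⁻³·A⁻¹·K⁻¹·C·lx⁻¹ = s⁻³ · A⁻¹ · K⁻¹ · (s·A) · (m²·cd⁻¹) = m²·s⁻²·K⁻¹·cd⁻¹.
Both reduce to m²·s⁻²·K⁻¹·cd⁻¹.

Yes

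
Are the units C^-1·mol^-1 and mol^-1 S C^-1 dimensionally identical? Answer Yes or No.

Left side:
  C = A·s = s·A (charge = current × time).
  So C⁻¹ = s⁻¹·A⁻¹.
  Combining: C⁻¹·mol⁻¹ = (s⁻¹·A⁻¹) · mol⁻¹ = s⁻¹·A⁻¹·mol⁻¹.
Right side:
  S = 1/Ω (conductance is reciprocal resistance),
      = kg⁻¹·m⁻²·s³·A².
  C = A·s = s·A (charge = current × time).
  So C⁻¹ = s⁻¹·A⁻¹.
  Combining: mol⁻¹·S·C⁻¹ = mol⁻¹ · (kg⁻¹·m⁻²·s³·A²) · (s⁻¹·A⁻¹) = kg⁻¹·m⁻²·s²·A·mol⁻¹.
Left is s⁻¹·A⁻¹·mol⁻¹; right is kg⁻¹·m⁻²·s²·A·mol⁻¹ — different.

No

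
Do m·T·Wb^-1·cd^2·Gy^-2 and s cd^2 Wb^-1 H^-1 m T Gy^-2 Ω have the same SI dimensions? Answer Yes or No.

Yes

Left side:
  T = kg·s⁻²·A⁻¹.
  Wb = kg·m²·s⁻²·A⁻¹.
  So Wb⁻¹ = kg⁻¹·m⁻²·s²·A.
  Gy = m²·s⁻².
  So Gy⁻² = m⁻⁴·s⁴.
  Combining: m·T·Wb⁻¹·cd²·Gy⁻² = m · (kg·s⁻²·A⁻¹) · (kg⁻¹·m⁻²·s²·A) · cd² · (m⁻⁴·s⁴) = m⁻⁵·s⁴·cd².
Right side:
  Wb = V·s (flux: a volt is a weber per second),
      = kg·m²·s⁻²·A⁻¹.
  So Wb⁻¹ = kg⁻¹·m⁻²·s²·A.
  H = Wb/A (inductance = flux per current),
      = kg·m²·s⁻²·A⁻².
  So H⁻¹ = kg⁻¹·m⁻²·s²·A².
  T = Wb/m² (flux density = flux per area),
      = kg·s⁻²·A⁻¹.
  Gy = J/kg (absorbed dose = energy per mass),
      = m²·s⁻².
  So Gy⁻² = m⁻⁴·s⁴.
  Ω = V/A (resistance = voltage per current),
      = kg·m²·s⁻³·A⁻².
  Combining: s·cd²·Wb⁻¹·H⁻¹·m·T·Gy⁻²·Ω = s · cd² · (kg⁻¹·m⁻²·s²·A) · (kg⁻¹·m⁻²·s²·A²) · m · (kg·s⁻²·A⁻¹) · (m⁻⁴·s⁴) · (kg·m²·s⁻³·A⁻²) = m⁻⁵·s⁴·cd².
Both reduce to m⁻⁵·s⁴·cd².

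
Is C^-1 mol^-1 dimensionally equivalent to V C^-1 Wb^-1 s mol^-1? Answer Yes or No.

Yes

Left side:
  C = s·A.
  So C⁻¹ = s⁻¹·A⁻¹.
  Combining: C⁻¹·mol⁻¹ = (s⁻¹·A⁻¹) · mol⁻¹ = s⁻¹·A⁻¹·mol⁻¹.
Right side:
  V = W/A (potential = power per current),
      = kg·m²·s⁻³·A⁻¹.
  C = A·s = s·A (charge = current × time).
  So C⁻¹ = s⁻¹·A⁻¹.
  Wb = V·s (flux: a volt is a weber per second),
      = kg·m²·s⁻²·A⁻¹.
  So Wb⁻¹ = kg⁻¹·m⁻²·s²·A.
  Combining: V·C⁻¹·Wb⁻¹·s·mol⁻¹ = (kg·m²·s⁻³·A⁻¹) · (s⁻¹·A⁻¹) · (kg⁻¹·m⁻²·s²·A) · s · mol⁻¹ = s⁻¹·A⁻¹·mol⁻¹.
Both reduce to s⁻¹·A⁻¹·mol⁻¹.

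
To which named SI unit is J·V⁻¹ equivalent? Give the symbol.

J = N·m (work = force × distance),
    = kg·m²·s⁻².
V = W/A (potential = power per current),
    = kg·m²·s⁻³·A⁻¹.
So V⁻¹ = kg⁻¹·m⁻²·s³·A.
Combining: J·V⁻¹ = (kg·m²·s⁻²) · (kg⁻¹·m⁻²·s³·A) = s·A.
s·A is the base-SI form of the coulomb.

C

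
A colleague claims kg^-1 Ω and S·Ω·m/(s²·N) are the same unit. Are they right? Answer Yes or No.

Left side:
  Ω = V/A (resistance = voltage per current),
      = kg·m²·s⁻³·A⁻².
  Combining: kg⁻¹·Ω = kg⁻¹ · (kg·m²·s⁻³·A⁻²) = m²·s⁻³·A⁻².
Right side:
  S = kg⁻¹·m⁻²·s³·A².
  Ω = kg·m²·s⁻³·A⁻².
  N = kg·m·s⁻².
  So N⁻¹ = kg⁻¹·m⁻¹·s².
  Combining: S·Ω·m·s⁻²·N⁻¹ = (kg⁻¹·m⁻²·s³·A²) · (kg·m²·s⁻³·A⁻²) · m · s⁻² · (kg⁻¹·m⁻¹·s²) = kg⁻¹.
Left is m²·s⁻³·A⁻²; right is kg⁻¹ — different.

No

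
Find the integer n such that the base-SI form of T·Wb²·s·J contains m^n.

6

T = Wb/m² (flux density = flux per area),
    = kg·s⁻²·A⁻¹.
Wb = V·s (flux: a volt is a weber per second),
    = kg·m²·s⁻²·A⁻¹.
So Wb² = kg²·m⁴·s⁻⁴·A⁻².
J = N·m (work = force × distance),
    = kg·m²·s⁻².
Combining: T·Wb²·s·J = (kg·s⁻²·A⁻¹) · (kg²·m⁴·s⁻⁴·A⁻²) · s · (kg·m²·s⁻²) = kg⁴·m⁶·s⁻⁷·A⁻³.
The exponent of m is 6.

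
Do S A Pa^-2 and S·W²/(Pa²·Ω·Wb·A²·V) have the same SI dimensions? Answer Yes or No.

Left side:
  S = 1/Ω (conductance is reciprocal resistance),
      = kg⁻¹·m⁻²·s³·A².
  Pa = N/m² (pressure = force per area),
      = kg·m⁻¹·s⁻².
  So Pa⁻² = kg⁻²·m²·s⁴.
  Combining: S·A·Pa⁻² = (kg⁻¹·m⁻²·s³·A²) · A · (kg⁻²·m²·s⁴) = kg⁻³·s⁷·A³.
Right side:
  Pa = kg·m⁻¹·s⁻².
  So Pa⁻² = kg⁻²·m²·s⁴.
  S = kg⁻¹·m⁻²·s³·A².
  Ω = kg·m²·s⁻³·A⁻².
  So Ω⁻¹ = kg⁻¹·m⁻²·s³·A².
  Wb = kg·m²·s⁻²·A⁻¹.
  So Wb⁻¹ = kg⁻¹·m⁻²·s²·A.
  V = kg·m²·s⁻³·A⁻¹.
  So V⁻¹ = kg⁻¹·m⁻²·s³·A.
  W = kg·m²·s⁻³.
  So W² = kg²·m⁴·s⁻⁶.
  Combining: Pa⁻²·S·Ω⁻¹·Wb⁻¹·A⁻²·V⁻¹·W² = (kg⁻²·m²·s⁴) · (kg⁻¹·m⁻²·s³·A²) · (kg⁻¹·m⁻²·s³·A²) · (kg⁻¹·m⁻²·s²·A) · A⁻² · (kg⁻¹·m⁻²·s³·A) · (kg²·m⁴·s⁻⁶) = kg⁻⁴·m⁻²·s⁹·A⁴.
Left is kg⁻³·s⁷·A³; right is kg⁻⁴·m⁻²·s⁹·A⁴ — different.

No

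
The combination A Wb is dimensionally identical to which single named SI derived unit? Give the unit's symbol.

J

Wb = kg·m²·s⁻²·A⁻¹.
Combining: A·Wb = A · (kg·m²·s⁻²·A⁻¹) = kg·m²·s⁻².
kg·m²·s⁻² is the base-SI form of the joule.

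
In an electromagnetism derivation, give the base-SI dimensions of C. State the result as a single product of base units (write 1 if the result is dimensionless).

s·A

C = s·A.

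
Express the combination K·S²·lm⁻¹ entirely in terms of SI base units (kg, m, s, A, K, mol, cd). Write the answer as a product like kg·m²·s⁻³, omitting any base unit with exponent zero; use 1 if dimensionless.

S = 1/Ω (conductance is reciprocal resistance),
    = kg⁻¹·m⁻²·s³·A².
So S² = kg⁻²·m⁻⁴·s⁶·A⁴.
lm = cd·sr = cd (luminous flux; sr is dimensionless).
So lm⁻¹ = cd⁻¹.
Combining: K·S²·lm⁻¹ = K · (kg⁻²·m⁻⁴·s⁶·A⁴) · cd⁻¹ = kg⁻²·m⁻⁴·s⁶·A⁴·K·cd⁻¹.

kg⁻²·m⁻⁴·s⁶·A⁴·K·cd⁻¹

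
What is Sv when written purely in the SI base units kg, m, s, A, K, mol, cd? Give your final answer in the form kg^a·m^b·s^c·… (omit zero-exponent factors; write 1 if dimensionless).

m²·s⁻²

Sv = m²·s⁻².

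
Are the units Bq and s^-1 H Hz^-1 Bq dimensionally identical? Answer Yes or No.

Left side:
  Bq = 1/s = s⁻¹ (activity is decays per second).
Right side:
  H = kg·m²·s⁻²·A⁻².
  Hz = s⁻¹.
  So Hz⁻¹ = s.
  Bq = s⁻¹.
  Combining: s⁻¹·H·Hz⁻¹·Bq = s⁻¹ · (kg·m²·s⁻²·A⁻²) · s · s⁻¹ = kg·m²·s⁻³·A⁻².
Left is s⁻¹; right is kg·m²·s⁻³·A⁻² — different.

No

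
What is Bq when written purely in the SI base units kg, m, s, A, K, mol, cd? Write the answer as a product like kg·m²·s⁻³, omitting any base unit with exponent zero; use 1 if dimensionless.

s⁻¹

Bq = 1/s = s⁻¹ (activity is decays per second).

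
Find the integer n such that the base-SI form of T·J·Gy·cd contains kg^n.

T = Wb/m² (flux density = flux per area),
    = kg·s⁻²·A⁻¹.
J = N·m (work = force × distance),
    = kg·m²·s⁻².
Gy = J/kg (absorbed dose = energy per mass),
    = m²·s⁻².
Combining: T·J·Gy·cd = (kg·s⁻²·A⁻¹) · (kg·m²·s⁻²) · (m²·s⁻²) · cd = kg²·m⁴·s⁻⁶·A⁻¹·cd.
The exponent of kg is 2.

2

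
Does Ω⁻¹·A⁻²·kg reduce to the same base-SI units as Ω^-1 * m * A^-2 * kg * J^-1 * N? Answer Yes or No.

Yes

Left side:
  Ω = V/A (resistance = voltage per current),
      = kg·m²·s⁻³·A⁻².
  So Ω⁻¹ = kg⁻¹·m⁻²·s³·A².
  Combining: Ω⁻¹·A⁻²·kg = (kg⁻¹·m⁻²·s³·A²) · A⁻² · kg = m⁻²·s³.
Right side:
  Ω = V/A (resistance = voltage per current),
      = kg·m²·s⁻³·A⁻².
  So Ω⁻¹ = kg⁻¹·m⁻²·s³·A².
  J = N·m (work = force × distance),
      = kg·m²·s⁻².
  So J⁻¹ = kg⁻¹·m⁻²·s².
  N = kg·m/s² = kg·m·s⁻² (force = mass × acceleration).
  Combining: Ω⁻¹·m·A⁻²·kg·J⁻¹·N = (kg⁻¹·m⁻²·s³·A²) · m · A⁻² · kg · (kg⁻¹·m⁻²·s²) · (kg·m·s⁻²) = m⁻²·s³.
Both reduce to m⁻²·s³.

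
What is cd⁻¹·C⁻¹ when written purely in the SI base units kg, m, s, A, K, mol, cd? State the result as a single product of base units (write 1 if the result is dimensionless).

s⁻¹·A⁻¹·cd⁻¹

C = s·A.
So C⁻¹ = s⁻¹·A⁻¹.
Combining: cd⁻¹·C⁻¹ = cd⁻¹ · (s⁻¹·A⁻¹) = s⁻¹·A⁻¹·cd⁻¹.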